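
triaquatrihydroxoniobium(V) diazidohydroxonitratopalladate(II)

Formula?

[Nb(H2O)3(OH)3][Pd(N3)2(NO3)(OH)]

Cation [Nb…]: ligand charges -3, Nb(V) ⇒ ion charge 2+.
Anion [Pd…]: ligand charges -4, Pd(II) ⇒ ion charge 2−.
One 2+ cation balances one 2− anion.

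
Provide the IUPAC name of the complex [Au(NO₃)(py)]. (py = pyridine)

nitrato(pyridine)gold(I)

There is no counter-ion, so the complex is neutral overall.
Ligand charges: 1×nitrato (-1 each), 1×pyridine (neutral); total -1. So Au + (-1) = 0, giving Au = +1.
Ligands are named alphabetically: nitrato before pyridine.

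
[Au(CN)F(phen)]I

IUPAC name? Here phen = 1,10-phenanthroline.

cyanofluoro(1,10-phenanthroline)gold(III) iodide

The 1 iodide counter-ion carries a total charge of -1, so each complex ion is 1+.
Ligand charges: 1×1,10-phenanthroline (neutral), 1×cyano (-1 each), 1×fluoro (-1 each); total -2. So Au + (-2) = 1+, giving Au = +3.
Ligands are named alphabetically: cyano before fluoro before phenanthroline.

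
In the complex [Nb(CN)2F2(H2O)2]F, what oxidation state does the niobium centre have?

+5

1 fluoride outside the brackets (-1 each) → the complex ion is 1+.
Ligand charges: 2×F = -2; 2×CN = -2; 2×H2O neutral; sum -4.
Nb + (-4) = 1+ ⇒ Nb is +5.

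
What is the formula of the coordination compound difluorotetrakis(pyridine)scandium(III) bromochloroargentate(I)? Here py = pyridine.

Cation [Sc…]: ligand charges -2, Sc(III) ⇒ ion charge 1+.
Anion [Ag…]: ligand charges -2, Ag(I) ⇒ ion charge 1−.

[ScF2(py)4][AgBrCl]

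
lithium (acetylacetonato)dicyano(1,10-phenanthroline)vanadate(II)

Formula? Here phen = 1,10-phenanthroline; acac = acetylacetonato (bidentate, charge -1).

Li[V(acac)(CN)2(phen)]

Ligands: 1 1,10-phenanthroline (phen, neutral), 2 cyano (CN, -1), 1 acetylacetonato (acac, -1). Ligand charge sum = -3.
Charge balance with lithium (+1) requires 1 complex ion per 1 lithium.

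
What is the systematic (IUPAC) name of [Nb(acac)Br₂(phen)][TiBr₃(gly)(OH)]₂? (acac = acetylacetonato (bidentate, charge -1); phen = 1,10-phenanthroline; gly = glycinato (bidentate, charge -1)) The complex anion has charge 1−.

Both ions are complex: the cation is named first with the plain metal name, the anion second with the -ate form; each ion's ligands are alphabetised independently.
The complex anion is given as 1−; its ligand charges sum to -5, so Ti = +4.
With 2 anions per cation, the cation must be 2×1 = 2+.
Cation: ligand charges sum to -3; for the ion to be 2+, Nb = +5.

(acetylacetonato)dibromo(1,10-phenanthroline)niobium(V) tribromo(glycinato)hydroxotitanate(IV)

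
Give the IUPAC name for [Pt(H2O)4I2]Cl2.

The 2 chloride counter-ions carry a total charge of -2, so each complex ion is 2+.
Ligand charges: 2×iodo (-1 each), 4×aqua (neutral); total -2. So Pt + (-2) = 2+, giving Pt = +4.
Ligands are named alphabetically: aqua before iodo.

tetraaquadiiodoplatinum(IV) chloride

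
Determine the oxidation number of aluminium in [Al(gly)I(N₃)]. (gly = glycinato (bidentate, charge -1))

+3

No counter-ion: the bracketed complex is neutral.
Ligand charges: 1×N3 = -1; 1×gly = -1; 1×I = -1; sum -3.
Al + (-3) = 0 ⇒ Al is +3.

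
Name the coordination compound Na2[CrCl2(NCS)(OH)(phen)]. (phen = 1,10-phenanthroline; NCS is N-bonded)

The 2 sodium counter-ions carry a total charge of +2, so each complex ion is 2−.
Ligand charges: 2×chloro (-1 each), 1×1,10-phenanthroline (neutral), 1×hydroxo (-1 each), 1×isothiocyanato (-1 each); total -4. So Cr + (-4) = 2−, giving Cr = +2.
Ligands are named alphabetically: chloro before hydroxo before isothiocyanato before phenanthroline.
The complex ion is anionic, so chromium takes the -ate form chromate(II).

sodium dichlorohydroxoisothiocyanato(1,10-phenanthroline)chromate(II)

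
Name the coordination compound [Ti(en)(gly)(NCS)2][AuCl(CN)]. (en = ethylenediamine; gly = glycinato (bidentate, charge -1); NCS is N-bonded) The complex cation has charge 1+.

(ethylenediamine)(glycinato)diisothiocyanatotitanium(IV) chlorocyanoaurate(I)

Both ions are complex: the cation is named first with the plain metal name, the anion second with the -ate form; each ion's ligands are alphabetised independently.
The complex cation is given as 1+; its ligand charges sum to -3, so Ti = +4.
A 1:1 salt means the anion carries the equal and opposite charge, 1−.
Anion: ligand charges sum to -2; for the ion to be 1−, Au = +1.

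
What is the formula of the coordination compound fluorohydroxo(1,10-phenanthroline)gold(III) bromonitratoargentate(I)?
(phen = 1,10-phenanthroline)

Cation [Au…]: ligand charges -2, Au(III) ⇒ ion charge 1+.
Anion [Ag…]: ligand charges -2, Ag(I) ⇒ ion charge 1−.
One 1+ cation balances one 1− anion.

[AuF(OH)(phen)][AgBr(NO3)]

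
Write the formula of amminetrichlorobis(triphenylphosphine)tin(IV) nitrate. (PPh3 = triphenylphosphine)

Ligands: 2 triphenylphosphine (PPh3, neutral), 1 ammine (NH3, neutral), 3 chloro (Cl, -1). Ligand charge sum = -3.
With Sn in oxidation state +4, the complex ion is [Sn...]^1+.
Charge balance with nitrate (-1) requires 1 complex ion per 1 nitrate.

[SnCl3(NH3)(PPh3)2]NO3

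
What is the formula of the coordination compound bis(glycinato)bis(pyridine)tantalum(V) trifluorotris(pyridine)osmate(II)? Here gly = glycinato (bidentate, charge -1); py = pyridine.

Cation [Ta…]: ligand charges -2, Ta(V) ⇒ ion charge 3+.
Anion [Os…]: ligand charges -3, Os(II) ⇒ ion charge 1−.
One 3+ cation requires 3 of the 1− anion.

[Ta(gly)2(py)2][OsF3(py)3]3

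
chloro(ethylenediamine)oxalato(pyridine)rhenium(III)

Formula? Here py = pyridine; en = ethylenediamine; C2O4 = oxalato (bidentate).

[Re(C2O4)Cl(en)(py)]

Ligands: 1 pyridine (py, neutral), 1 ethylenediamine (en, neutral), 1 oxalato (C2O4, -2), 1 chloro (Cl, -1). Ligand charge sum = -3.
With Re in oxidation state +3, the complex ion is [Re...].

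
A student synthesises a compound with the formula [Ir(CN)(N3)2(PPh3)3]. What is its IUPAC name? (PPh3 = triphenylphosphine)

diazidocyanotris(triphenylphosphine)iridium(III)

There is no counter-ion, so the complex is neutral overall.
Ligand charges: 1×cyano (-1 each), 2×azido (-1 each), 3×triphenylphosphine (neutral); total -3. So Ir + (-3) = 0, giving Ir = +3.
Ligands are named alphabetically: azido before cyano before triphenylphosphine.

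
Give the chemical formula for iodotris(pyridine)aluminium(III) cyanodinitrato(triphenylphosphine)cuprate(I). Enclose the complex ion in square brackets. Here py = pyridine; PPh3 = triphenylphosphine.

[AlI(py)3][Cu(CN)(NO3)2(PPh3)]

Cation [Al…]: ligand charges -1, Al(III) ⇒ ion charge 2+.
Anion [Cu…]: ligand charges -3, Cu(I) ⇒ ion charge 2−.
One 2+ cation balances one 2− anion.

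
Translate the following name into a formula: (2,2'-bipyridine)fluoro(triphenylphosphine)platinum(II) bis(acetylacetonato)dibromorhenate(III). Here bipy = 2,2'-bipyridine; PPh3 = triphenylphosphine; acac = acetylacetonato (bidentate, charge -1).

[Pt(bipy)F(PPh3)][Re(acac)2Br2]

Cation [Pt…]: ligand charges -1, Pt(II) ⇒ ion charge 1+.
Anion [Re…]: ligand charges -4, Re(III) ⇒ ion charge 1−.
One 1+ cation balances one 1− anion.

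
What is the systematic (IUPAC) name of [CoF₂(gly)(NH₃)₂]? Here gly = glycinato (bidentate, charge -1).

There is no counter-ion, so the complex is neutral overall.
Ligand charges: 2×ammine (neutral), 2×fluoro (-1 each), 1×glycinato (-1 each); total -3. So Co + (-3) = 0, giving Co = +3.
Ligands are named alphabetically: ammine before fluoro before glycinato.

diamminedifluoro(glycinato)cobalt(III)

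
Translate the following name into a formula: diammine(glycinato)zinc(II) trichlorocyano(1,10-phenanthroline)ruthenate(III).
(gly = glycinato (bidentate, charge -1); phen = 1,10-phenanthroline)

[Zn(gly)(NH3)2][RuCl3(CN)(phen)]

Cation [Zn…]: ligand charges -1, Zn(II) ⇒ ion charge 1+.
Anion [Ru…]: ligand charges -4, Ru(III) ⇒ ion charge 1−.
One 1+ cation balances one 1− anion.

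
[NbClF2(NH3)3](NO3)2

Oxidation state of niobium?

+5

2 nitrate outside the brackets (-1 each) → the complex ion is 2+.
Ligand charges: 1×Cl = -1; 2×F = -2; 3×NH3 neutral; sum -3.
Nb + (-3) = 2+ ⇒ Nb is +5.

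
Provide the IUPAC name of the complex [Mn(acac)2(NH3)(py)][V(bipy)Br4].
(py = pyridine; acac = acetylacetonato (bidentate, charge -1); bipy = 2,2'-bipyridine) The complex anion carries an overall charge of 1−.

The complex anion is given as 1−; its ligand charges sum to -4, so V = +3.
A 1:1 salt means the cation carries the equal and opposite charge, 1+.
Cation: ligand charges sum to -2; for the ion to be 1+, Mn = +3.

bis(acetylacetonato)ammine(pyridine)manganese(III) (2,2'-bipyridine)tetrabromovanadate(III)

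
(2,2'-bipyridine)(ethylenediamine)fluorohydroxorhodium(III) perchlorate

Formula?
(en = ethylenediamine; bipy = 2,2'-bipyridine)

[Rh(bipy)(en)F(OH)]ClO4

Ligands: 1 ethylenediamine (en, neutral), 1 2,2'-bipyridine (bipy, neutral), 1 fluoro (F, -1), 1 hydroxo (OH, -1). Ligand charge sum = -2.
With Rh in oxidation state +3, the complex ion is [Rh...]^1+.
Charge balance with perchlorate (-1) requires 1 complex ion per 1 perchlorate.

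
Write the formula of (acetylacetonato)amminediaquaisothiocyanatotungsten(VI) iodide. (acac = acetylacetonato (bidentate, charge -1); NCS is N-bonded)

Ligands: 1 ammine (NH3, neutral), 1 acetylacetonato (acac, -1), 2 aqua (H2O, neutral), 1 isothiocyanato (NCS, -1). Ligand charge sum = -2.
Charge balance with iodide (-1) requires 1 complex ion per 4 iodide.

[W(acac)(H2O)2(NCS)(NH3)]I4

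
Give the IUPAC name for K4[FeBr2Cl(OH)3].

The 4 potassium counter-ions carry a total charge of +4, so each complex ion is 4−.
Ligand charges: 2×bromo (-1 each), 3×hydroxo (-1 each), 1×chloro (-1 each); total -6. So Fe + (-6) = 4−, giving Fe = +2.
The complex ion is anionic, so iron takes the -ate form ferrate(II).

potassium dibromochlorotrihydroxoferrate(II)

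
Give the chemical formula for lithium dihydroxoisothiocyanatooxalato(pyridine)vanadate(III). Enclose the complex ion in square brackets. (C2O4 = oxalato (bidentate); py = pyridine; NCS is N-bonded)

Ligands: 1 oxalato (C2O4, -2), 2 hydroxo (OH, -1), 1 pyridine (py, neutral), 1 isothiocyanato (NCS, -1). Ligand charge sum = -5.
Charge balance with lithium (+1) requires 1 complex ion per 2 lithium.

Li2[V(C2O4)(NCS)(OH)2(py)]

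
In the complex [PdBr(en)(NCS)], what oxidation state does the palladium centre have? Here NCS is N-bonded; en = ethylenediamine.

+2

No counter-ion: the bracketed complex is neutral.
Ligand charges: 1×Br = -1; 1×NCS = -1; 1×en neutral; sum -2.
Pd + (-2) = 0 ⇒ Pd is +2.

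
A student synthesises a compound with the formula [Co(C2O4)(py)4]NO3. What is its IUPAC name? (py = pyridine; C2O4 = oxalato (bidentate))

oxalatotetrakis(pyridine)cobalt(III) nitrate

The 1 nitrate counter-ion carries a total charge of -1, so each complex ion is 1+.
Ligand charges: 4×pyridine (neutral), 1×oxalato (-2 each); total -2. So Co + (-2) = 1+, giving Co = +3.
Ligands are named alphabetically: oxalato before pyridine.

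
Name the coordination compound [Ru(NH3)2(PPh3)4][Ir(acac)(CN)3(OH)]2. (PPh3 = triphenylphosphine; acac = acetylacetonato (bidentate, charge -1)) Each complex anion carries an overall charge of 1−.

diamminetetrakis(triphenylphosphine)ruthenium(II) (acetylacetonato)tricyanohydroxoiridate(IV)

The complex anion is given as 1−; its ligand charges sum to -5, so Ir = +4.
With 2 anions per cation, the cation must be 2×1 = 2+.
Cation: ligand charges sum to 0; for the ion to be 2+, Ru = +2.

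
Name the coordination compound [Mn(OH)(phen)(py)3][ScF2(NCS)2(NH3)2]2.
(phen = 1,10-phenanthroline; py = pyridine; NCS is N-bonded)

Both ions are complex: the cation is named first with the plain metal name, the anion second with the -ate form; each ion's ligands are alphabetised independently.
Scandium is always +3 in its complexes; the anion's ligand charges sum to -4, so the complex anion is 1−.
With 2 anions per cation, the cation must be 2×1 = 2+.
Cation: ligand charges sum to -1; for the ion to be 2+, Mn = +3.

hydroxo(1,10-phenanthroline)tris(pyridine)manganese(III) diamminedifluorodiisothiocyanatoscandate(III)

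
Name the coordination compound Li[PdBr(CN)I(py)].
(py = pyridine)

The 1 lithium counter-ion carries a total charge of +1, so each complex ion is 1−.
Ligand charges: 1×bromo (-1 each), 1×iodo (-1 each), 1×cyano (-1 each), 1×pyridine (neutral); total -3. So Pd + (-3) = 1−, giving Pd = +2.
Ligands are named alphabetically: bromo before cyano before iodo before pyridine.
The complex ion is anionic, so palladium takes the -ate form palladate(II).

lithium bromocyanoiodo(pyridine)palladate(II)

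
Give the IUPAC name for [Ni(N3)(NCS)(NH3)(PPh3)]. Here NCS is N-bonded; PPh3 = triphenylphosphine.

ammineazidoisothiocyanato(triphenylphosphine)nickel(II)

There is no counter-ion, so the complex is neutral overall.
Ligand charges: 1×isothiocyanato (-1 each), 1×triphenylphosphine (neutral), 1×azido (-1 each), 1×ammine (neutral); total -2. So Ni + (-2) = 0, giving Ni = +2.
Ligands are named alphabetically: ammine before azido before isothiocyanato before triphenylphosphine.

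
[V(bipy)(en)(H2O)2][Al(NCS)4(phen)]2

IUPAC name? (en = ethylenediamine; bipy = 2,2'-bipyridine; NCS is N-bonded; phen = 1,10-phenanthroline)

Aluminium is always +3 in its complexes; the anion's ligand charges sum to -4, so the complex anion is 1−.
With 2 anions per cation, the cation must be 2×1 = 2+.
Cation: ligand charges sum to 0; for the ion to be 2+, V = +2.

diaqua(2,2'-bipyridine)(ethylenediamine)vanadium(II) tetraisothiocyanato(1,10-phenanthroline)aluminate(III)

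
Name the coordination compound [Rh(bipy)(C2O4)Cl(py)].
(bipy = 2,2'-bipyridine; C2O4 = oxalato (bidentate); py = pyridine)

There is no counter-ion, so the complex is neutral overall.
Ligand charges: 1×2,2'-bipyridine (neutral), 1×chloro (-1 each), 1×oxalato (-2 each), 1×pyridine (neutral); total -3. So Rh + (-3) = 0, giving Rh = +3.
Ligands are named alphabetically: bipyridine before chloro before oxalato before pyridine.

(2,2'-bipyridine)chlorooxalato(pyridine)rhodium(III)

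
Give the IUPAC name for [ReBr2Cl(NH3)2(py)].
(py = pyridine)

There is no counter-ion, so the complex is neutral overall.
Ligand charges: 1×chloro (-1 each), 2×bromo (-1 each), 1×pyridine (neutral), 2×ammine (neutral); total -3. So Re + (-3) = 0, giving Re = +3.
Ligands are named alphabetically: ammine before bromo before chloro before pyridine.

diamminedibromochloro(pyridine)rhenium(III)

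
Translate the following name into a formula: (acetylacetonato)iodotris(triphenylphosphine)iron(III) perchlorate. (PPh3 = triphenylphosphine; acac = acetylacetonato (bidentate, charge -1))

Ligands: 3 triphenylphosphine (PPh3, neutral), 1 acetylacetonato (acac, -1), 1 iodo (I, -1). Ligand charge sum = -2.
With Fe in oxidation state +3, the complex ion is [Fe...]^1+.
Charge balance with perchlorate (-1) requires 1 complex ion per 1 perchlorate.

[Fe(acac)I(PPh3)3]ClO4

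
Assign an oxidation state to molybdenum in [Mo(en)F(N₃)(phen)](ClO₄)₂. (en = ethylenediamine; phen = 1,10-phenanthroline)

2 perchlorate outside the brackets (-1 each) → the complex ion is 2+.
Ligand charges: 1×en neutral; 1×phen neutral; 1×N3 = -1; 1×F = -1; sum -2.
Mo + (-2) = 2+ ⇒ Mo is +4.

+4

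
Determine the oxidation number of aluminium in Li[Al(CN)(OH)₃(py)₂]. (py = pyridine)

1 lithium outside the brackets (+1 each) → the complex ion is 1−.
Ligand charges: 3×OH = -3; 2×py neutral; 1×CN = -1; sum -4.
Al + (-4) = 1− ⇒ Al is +3.

+3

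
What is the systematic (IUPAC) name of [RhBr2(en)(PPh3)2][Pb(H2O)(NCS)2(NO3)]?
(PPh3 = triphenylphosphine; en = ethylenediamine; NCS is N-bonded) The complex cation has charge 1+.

dibromo(ethylenediamine)bis(triphenylphosphine)rhodium(III) aquadiisothiocyanatonitratoplumbate(II)

Both ions are complex: the cation is named first with the plain metal name, the anion second with the -ate form; each ion's ligands are alphabetised independently.
The complex cation is given as 1+; its ligand charges sum to -2, so Rh = +3.
A 1:1 salt means the anion carries the equal and opposite charge, 1−.
Anion: ligand charges sum to -3; for the ion to be 1−, Pb = +2.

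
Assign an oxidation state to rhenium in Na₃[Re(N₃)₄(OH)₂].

+3

3 sodium outside the brackets (+1 each) → the complex ion is 3−.
Ligand charges: 4×N3 = -4; 2×OH = -2; sum -6.
Re + (-6) = 3− ⇒ Re is +3.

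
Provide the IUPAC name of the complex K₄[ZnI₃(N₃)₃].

potassium triazidotriiodozincate(II)

The 4 potassium counter-ions carry a total charge of +4, so each complex ion is 4−.
Ligand charges: 3×iodo (-1 each), 3×azido (-1 each); total -6. So Zn + (-6) = 4−, giving Zn = +2.
Ligands are named alphabetically: azido before iodo.
The complex ion is anionic, so zinc takes the -ate form zincate(II).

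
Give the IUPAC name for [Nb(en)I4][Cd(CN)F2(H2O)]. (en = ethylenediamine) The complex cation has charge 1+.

The complex cation is given as 1+; its ligand charges sum to -4, so Nb = +5.
A 1:1 salt means the anion carries the equal and opposite charge, 1−.
Anion: ligand charges sum to -3; for the ion to be 1−, Cd = +2.

(ethylenediamine)tetraiodoniobium(V) aquacyanodifluorocadmate(II)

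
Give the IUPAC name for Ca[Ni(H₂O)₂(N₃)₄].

calcium diaquatetraazidonickelate(II)

The 1 calcium counter-ion carries a total charge of +2, so each complex ion is 2−.
Ligand charges: 2×aqua (neutral), 4×azido (-1 each); total -4. So Ni + (-4) = 2−, giving Ni = +2.
Ligands are named alphabetically: aqua before azido.
The complex ion is anionic, so nickel takes the -ate form nickelate(II).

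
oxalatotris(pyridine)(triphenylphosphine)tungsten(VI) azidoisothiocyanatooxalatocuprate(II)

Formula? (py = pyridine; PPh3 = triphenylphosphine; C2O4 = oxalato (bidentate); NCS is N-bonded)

[W(C2O4)(PPh3)(py)3][Cu(C2O4)(N3)(NCS)]2

Cation [W…]: ligand charges -2, W(VI) ⇒ ion charge 4+.
Anion [Cu…]: ligand charges -4, Cu(II) ⇒ ion charge 2−.
One 4+ cation requires 2 of the 2− anion.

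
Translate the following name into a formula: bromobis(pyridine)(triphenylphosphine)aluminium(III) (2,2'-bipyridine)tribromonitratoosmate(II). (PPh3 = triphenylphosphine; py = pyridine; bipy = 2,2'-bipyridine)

Cation [Al…]: ligand charges -1, Al(III) ⇒ ion charge 2+.
Anion [Os…]: ligand charges -4, Os(II) ⇒ ion charge 2−.

[AlBr(PPh3)(py)2][Os(bipy)Br3(NO3)]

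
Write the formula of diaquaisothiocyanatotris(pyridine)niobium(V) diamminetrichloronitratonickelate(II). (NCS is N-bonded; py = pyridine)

[Nb(H2O)2(NCS)(py)3][NiCl3(NH3)2(NO3)]2

Cation [Nb…]: ligand charges -1, Nb(V) ⇒ ion charge 4+.
Anion [Ni…]: ligand charges -4, Ni(II) ⇒ ion charge 2−.
One 4+ cation requires 2 of the 2− anion.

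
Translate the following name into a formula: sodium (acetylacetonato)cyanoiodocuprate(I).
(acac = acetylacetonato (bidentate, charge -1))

Na2[Cu(acac)(CN)I]

Ligands: 1 acetylacetonato (acac, -1), 1 cyano (CN, -1), 1 iodo (I, -1). Ligand charge sum = -3.
With Cu in oxidation state +1, the complex ion is [Cu...]^2−.
Charge balance with sodium (+1) requires 1 complex ion per 2 sodium.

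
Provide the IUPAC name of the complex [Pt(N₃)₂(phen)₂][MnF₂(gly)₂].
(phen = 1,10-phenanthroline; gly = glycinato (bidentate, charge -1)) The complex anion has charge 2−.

The complex anion is given as 2−; its ligand charges sum to -4, so Mn = +2.
A 1:1 salt means the cation carries the equal and opposite charge, 2+.
Cation: ligand charges sum to -2; for the ion to be 2+, Pt = +4.

diazidobis(1,10-phenanthroline)platinum(IV) difluorobis(glycinato)manganate(II)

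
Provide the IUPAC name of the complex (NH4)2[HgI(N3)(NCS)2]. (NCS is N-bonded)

ammonium azidoiododiisothiocyanatomercurate(II)

The 2 ammonium counter-ions carry a total charge of +2, so each complex ion is 2−.
Ligand charges: 1×iodo (-1 each), 2×isothiocyanato (-1 each), 1×azido (-1 each); total -4. So Hg + (-4) = 2−, giving Hg = +2.
Ligands are named alphabetically: azido before iodo before isothiocyanato.
The complex ion is anionic, so mercury takes the -ate form mercurate(II).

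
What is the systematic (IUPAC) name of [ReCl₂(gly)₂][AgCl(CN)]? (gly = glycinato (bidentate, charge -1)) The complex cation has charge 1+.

dichlorobis(glycinato)rhenium(V) chlorocyanoargentate(I)

Both ions are complex: the cation is named first with the plain metal name, the anion second with the -ate form; each ion's ligands are alphabetised independently.
The complex cation is given as 1+; its ligand charges sum to -4, so Re = +5.
A 1:1 salt means the anion carries the equal and opposite charge, 1−.
Anion: ligand charges sum to -2; for the ion to be 1−, Ag = +1.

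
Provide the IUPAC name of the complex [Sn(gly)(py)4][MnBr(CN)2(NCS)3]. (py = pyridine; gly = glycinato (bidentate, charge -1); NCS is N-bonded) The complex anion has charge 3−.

(glycinato)tetrakis(pyridine)tin(IV) bromodicyanotriisothiocyanatomanganate(III)

Both ions are complex: the cation is named first with the plain metal name, the anion second with the -ate form; each ion's ligands are alphabetised independently.
The complex anion is given as 3−; its ligand charges sum to -6, so Mn = +3.
A 1:1 salt means the cation carries the equal and opposite charge, 3+.
Cation: ligand charges sum to -1; for the ion to be 3+, Sn = +4.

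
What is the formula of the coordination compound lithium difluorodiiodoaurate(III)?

Ligands: 2 iodo (I, -1), 2 fluoro (F, -1). Ligand charge sum = -4.
Charge balance with lithium (+1) requires 1 complex ion per 1 lithium.

Li[AuF2I2]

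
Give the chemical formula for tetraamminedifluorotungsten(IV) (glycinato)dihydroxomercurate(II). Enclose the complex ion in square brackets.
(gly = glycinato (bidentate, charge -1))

Cation [W…]: ligand charges -2, W(IV) ⇒ ion charge 2+.
Anion [Hg…]: ligand charges -3, Hg(II) ⇒ ion charge 1−.
One 2+ cation requires 2 of the 1− anion.

[WF2(NH3)4][Hg(gly)(OH)2]2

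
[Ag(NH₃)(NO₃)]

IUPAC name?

amminenitratosilver(I)

There is no counter-ion, so the complex is neutral overall.
Ligand charges: 1×nitrato (-1 each), 1×ammine (neutral); total -1. So Ag + (-1) = 0, giving Ag = +1.
Ligands are named alphabetically: ammine before nitrato.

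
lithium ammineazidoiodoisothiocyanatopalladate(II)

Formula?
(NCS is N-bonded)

Ligands: 1 ammine (NH3, neutral), 1 azido (N3, -1), 1 isothiocyanato (NCS, -1), 1 iodo (I, -1). Ligand charge sum = -3.
With Pd in oxidation state +2, the complex ion is [Pd...]^1−.
Charge balance with lithium (+1) requires 1 complex ion per 1 lithium.

Li[PdI(N3)(NCS)(NH3)]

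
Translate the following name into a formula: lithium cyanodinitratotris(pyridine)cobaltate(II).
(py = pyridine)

Ligands: 2 nitrato (NO3, -1), 1 cyano (CN, -1), 3 pyridine (py, neutral). Ligand charge sum = -3.
With Co in oxidation state +2, the complex ion is [Co...]^1−.
Charge balance with lithium (+1) requires 1 complex ion per 1 lithium.

Li[Co(CN)(NO3)2(py)3]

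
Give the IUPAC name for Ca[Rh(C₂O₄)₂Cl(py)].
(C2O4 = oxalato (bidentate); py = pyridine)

The 1 calcium counter-ion carries a total charge of +2, so each complex ion is 2−.
Ligand charges: 1×chloro (-1 each), 2×oxalato (-2 each), 1×pyridine (neutral); total -5. So Rh + (-5) = 2−, giving Rh = +3.
Ligands are named alphabetically: chloro before oxalato before pyridine.
The complex ion is anionic, so rhodium takes the -ate form rhodate(III).

calcium chlorodioxalato(pyridine)rhodate(III)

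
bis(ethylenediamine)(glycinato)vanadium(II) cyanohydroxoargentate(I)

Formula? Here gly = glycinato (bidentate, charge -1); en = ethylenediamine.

Cation [V…]: ligand charges -1, V(II) ⇒ ion charge 1+.
Anion [Ag…]: ligand charges -2, Ag(I) ⇒ ion charge 1−.
One 1+ cation balances one 1− anion.

[V(en)2(gly)][Ag(CN)(OH)]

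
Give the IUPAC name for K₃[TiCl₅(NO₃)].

potassium pentachloronitratotitanate(III)

The 3 potassium counter-ions carry a total charge of +3, so each complex ion is 3−.
Ligand charges: 5×chloro (-1 each), 1×nitrato (-1 each); total -6. So Ti + (-6) = 3−, giving Ti = +3.
Ligands are named alphabetically: chloro before nitrato.
The complex ion is anionic, so titanium takes the -ate form titanate(III).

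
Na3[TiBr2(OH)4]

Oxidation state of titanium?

3 sodium outside the brackets (+1 each) → the complex ion is 3−.
Ligand charges: 4×OH = -4; 2×Br = -2; sum -6.
Ti + (-6) = 3− ⇒ Ti is +3.

+3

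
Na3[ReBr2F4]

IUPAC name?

sodium dibromotetrafluororhenate(III)

The 3 sodium counter-ions carry a total charge of +3, so each complex ion is 3−.
Ligand charges: 4×fluoro (-1 each), 2×bromo (-1 each); total -6. So Re + (-6) = 3−, giving Re = +3.
The complex ion is anionic, so rhenium takes the -ate form rhenate(III).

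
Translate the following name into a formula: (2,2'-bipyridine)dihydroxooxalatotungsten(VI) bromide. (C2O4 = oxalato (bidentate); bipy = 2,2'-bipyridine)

[W(bipy)(C2O4)(OH)2]Br2

Ligands: 2 hydroxo (OH, -1), 1 oxalato (C2O4, -2), 1 2,2'-bipyridine (bipy, neutral). Ligand charge sum = -4.
With W in oxidation state +6, the complex ion is [W...]^2+.
Charge balance with bromide (-1) requires 1 complex ion per 2 bromide.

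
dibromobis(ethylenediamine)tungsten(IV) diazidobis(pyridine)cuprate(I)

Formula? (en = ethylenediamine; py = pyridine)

Cation [W…]: ligand charges -2, W(IV) ⇒ ion charge 2+.
Anion [Cu…]: ligand charges -2, Cu(I) ⇒ ion charge 1−.

[WBr2(en)2][Cu(N3)2(py)2]2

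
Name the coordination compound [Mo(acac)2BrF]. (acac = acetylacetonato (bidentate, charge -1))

There is no counter-ion, so the complex is neutral overall.
Ligand charges: 2×acetylacetonato (-1 each), 1×bromo (-1 each), 1×fluoro (-1 each); total -4. So Mo + (-4) = 0, giving Mo = +4.
Ligands are named alphabetically: acetylacetonato before bromo before fluoro.

bis(acetylacetonato)bromofluoromolybdenum(IV)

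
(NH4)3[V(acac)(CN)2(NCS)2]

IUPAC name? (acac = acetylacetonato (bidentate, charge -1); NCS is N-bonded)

The 3 ammonium counter-ions carry a total charge of +3, so each complex ion is 3−.
Ligand charges: 1×acetylacetonato (-1 each), 2×isothiocyanato (-1 each), 2×cyano (-1 each); total -5. So V + (-5) = 3−, giving V = +2.
Ligands are named alphabetically: acetylacetonato before cyano before isothiocyanato.
The complex ion is anionic, so vanadium takes the -ate form vanadate(II).

ammonium (acetylacetonato)dicyanodiisothiocyanatovanadate(II)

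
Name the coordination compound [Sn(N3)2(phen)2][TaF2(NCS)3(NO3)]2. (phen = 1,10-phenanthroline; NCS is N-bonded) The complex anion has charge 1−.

diazidobis(1,10-phenanthroline)tin(IV) difluorotriisothiocyanatonitratotantalate(V)

Both ions are complex: the cation is named first with the plain metal name, the anion second with the -ate form; each ion's ligands are alphabetised independently.
The complex anion is given as 1−; its ligand charges sum to -6, so Ta = +5.
With 2 anions per cation, the cation must be 2×1 = 2+.
Cation: ligand charges sum to -2; for the ion to be 2+, Sn = +4.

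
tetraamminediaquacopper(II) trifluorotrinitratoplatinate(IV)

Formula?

Cation [Cu…]: ligand charges 0, Cu(II) ⇒ ion charge 2+.
Anion [Pt…]: ligand charges -6, Pt(IV) ⇒ ion charge 2−.

[Cu(H2O)2(NH3)4][PtF3(NO3)3]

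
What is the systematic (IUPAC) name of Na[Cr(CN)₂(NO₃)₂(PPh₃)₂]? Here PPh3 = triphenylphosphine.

The 1 sodium counter-ion carries a total charge of +1, so each complex ion is 1−.
Ligand charges: 2×nitrato (-1 each), 2×cyano (-1 each), 2×triphenylphosphine (neutral); total -4. So Cr + (-4) = 1−, giving Cr = +3.
The complex ion is anionic, so chromium takes the -ate form chromate(III).

sodium dicyanodinitratobis(triphenylphosphine)chromate(III)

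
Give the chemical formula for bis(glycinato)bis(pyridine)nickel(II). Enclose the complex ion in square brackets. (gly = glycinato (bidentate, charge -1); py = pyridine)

[Ni(gly)2(py)2]

Ligands: 2 glycinato (gly, -1), 2 pyridine (py, neutral). Ligand charge sum = -2.
With Ni in oxidation state +2, the complex ion is [Ni...].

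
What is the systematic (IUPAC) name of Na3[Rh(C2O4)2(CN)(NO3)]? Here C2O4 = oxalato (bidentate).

sodium cyanonitratodioxalatorhodate(III)

The 3 sodium counter-ions carry a total charge of +3, so each complex ion is 3−.
Ligand charges: 1×nitrato (-1 each), 2×oxalato (-2 each), 1×cyano (-1 each); total -6. So Rh + (-6) = 3−, giving Rh = +3.
Ligands are named alphabetically: cyano before nitrato before oxalato.
The complex ion is anionic, so rhodium takes the -ate form rhodate(III).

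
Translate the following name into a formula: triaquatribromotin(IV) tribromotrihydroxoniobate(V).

Cation [Sn…]: ligand charges -3, Sn(IV) ⇒ ion charge 1+.
Anion [Nb…]: ligand charges -6, Nb(V) ⇒ ion charge 1−.

[SnBr3(H2O)3][NbBr3(OH)3]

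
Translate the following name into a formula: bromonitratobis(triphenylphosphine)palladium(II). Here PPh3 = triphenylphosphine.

Ligands: 1 bromo (Br, -1), 2 triphenylphosphine (PPh3, neutral), 1 nitrato (NO3, -1). Ligand charge sum = -2.
With Pd in oxidation state +2, the complex ion is [Pd...].

[PdBr(NO3)(PPh3)2]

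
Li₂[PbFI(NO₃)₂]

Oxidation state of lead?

+2

2 lithium outside the brackets (+1 each) → the complex ion is 2−.
Ligand charges: 1×I = -1; 1×F = -1; 2×NO3 = -2; sum -4.
Pb + (-4) = 2− ⇒ Pb is +2.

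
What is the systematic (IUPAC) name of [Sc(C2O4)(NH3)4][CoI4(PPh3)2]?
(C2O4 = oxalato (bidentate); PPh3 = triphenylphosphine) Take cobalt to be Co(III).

Both ions are complex: the cation is named first with the plain metal name, the anion second with the -ate form; each ion's ligands are alphabetised independently.
Co is given as +3; the anion's ligand charges sum to -4, so the complex anion is 1−.
A 1:1 salt means the cation carries the equal and opposite charge, 1+.
Cation: ligand charges sum to -2; for the ion to be 1+, Sc = +3.

tetraammineoxalatoscandium(III) tetraiodobis(triphenylphosphine)cobaltate(III)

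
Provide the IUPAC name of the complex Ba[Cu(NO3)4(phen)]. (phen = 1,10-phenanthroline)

The 1 barium counter-ion carries a total charge of +2, so each complex ion is 2−.
Ligand charges: 1×1,10-phenanthroline (neutral), 4×nitrato (-1 each); total -4. So Cu + (-4) = 2−, giving Cu = +2.
Ligands are named alphabetically: nitrato before phenanthroline.
The complex ion is anionic, so copper takes the -ate form cuprate(II).

barium tetranitrato(1,10-phenanthroline)cuprate(II)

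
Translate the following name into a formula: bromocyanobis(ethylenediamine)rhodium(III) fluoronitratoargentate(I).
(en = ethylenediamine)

[RhBr(CN)(en)2][AgF(NO3)]

Cation [Rh…]: ligand charges -2, Rh(III) ⇒ ion charge 1+.
Anion [Ag…]: ligand charges -2, Ag(I) ⇒ ion charge 1−.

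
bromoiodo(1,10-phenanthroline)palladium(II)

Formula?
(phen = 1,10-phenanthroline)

Ligands: 1 1,10-phenanthroline (phen, neutral), 1 iodo (I, -1), 1 bromo (Br, -1). Ligand charge sum = -2.
With Pd in oxidation state +2, the complex ion is [Pd...].

[PdBrI(phen)]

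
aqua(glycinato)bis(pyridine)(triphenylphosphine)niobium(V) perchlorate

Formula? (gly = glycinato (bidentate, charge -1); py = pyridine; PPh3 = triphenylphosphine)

[Nb(gly)(H2O)(PPh3)(py)2](ClO4)4

Ligands: 1 glycinato (gly, -1), 2 pyridine (py, neutral), 1 aqua (H2O, neutral), 1 triphenylphosphine (PPh3, neutral). Ligand charge sum = -1.
Charge balance with perchlorate (-1) requires 1 complex ion per 4 perchlorate.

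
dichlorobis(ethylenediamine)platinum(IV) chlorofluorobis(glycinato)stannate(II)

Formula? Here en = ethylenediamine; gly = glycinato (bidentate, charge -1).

[PtCl2(en)2][SnClF(gly)2]

Cation [Pt…]: ligand charges -2, Pt(IV) ⇒ ion charge 2+.
Anion [Sn…]: ligand charges -4, Sn(II) ⇒ ion charge 2−.
One 2+ cation balances one 2− anion.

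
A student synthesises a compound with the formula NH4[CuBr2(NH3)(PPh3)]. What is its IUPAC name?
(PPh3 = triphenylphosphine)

The 1 ammonium counter-ion carries a total charge of +1, so each complex ion is 1−.
Ligand charges: 1×triphenylphosphine (neutral), 1×ammine (neutral), 2×bromo (-1 each); total -2. So Cu + (-2) = 1−, giving Cu = +1.
Ligands are named alphabetically: ammine before bromo before triphenylphosphine.
The complex ion is anionic, so copper takes the -ate form cuprate(I).

ammonium amminedibromo(triphenylphosphine)cuprate(I)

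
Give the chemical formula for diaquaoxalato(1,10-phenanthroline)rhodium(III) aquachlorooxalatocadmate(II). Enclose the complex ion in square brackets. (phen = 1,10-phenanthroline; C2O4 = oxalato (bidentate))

Cation [Rh…]: ligand charges -2, Rh(III) ⇒ ion charge 1+.
Anion [Cd…]: ligand charges -3, Cd(II) ⇒ ion charge 1−.
One 1+ cation balances one 1− anion.

[Rh(C2O4)(H2O)2(phen)][Cd(C2O4)Cl(H2O)]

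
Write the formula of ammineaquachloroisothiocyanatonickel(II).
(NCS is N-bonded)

Ligands: 1 isothiocyanato (NCS, -1), 1 ammine (NH3, neutral), 1 chloro (Cl, -1), 1 aqua (H2O, neutral). Ligand charge sum = -2.
With Ni in oxidation state +2, the complex ion is [Ni...].

[NiCl(H2O)(NCS)(NH3)]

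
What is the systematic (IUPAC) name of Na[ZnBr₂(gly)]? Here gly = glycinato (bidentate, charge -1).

sodium dibromo(glycinato)zincate(II)

The 1 sodium counter-ion carries a total charge of +1, so each complex ion is 1−.
Ligand charges: 1×glycinato (-1 each), 2×bromo (-1 each); total -3. So Zn + (-3) = 1−, giving Zn = +2.
The complex ion is anionic, so zinc takes the -ate form zincate(II).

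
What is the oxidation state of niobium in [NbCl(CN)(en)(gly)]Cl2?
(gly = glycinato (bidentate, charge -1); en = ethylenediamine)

+5

2 chloride outside the brackets (-1 each) → the complex ion is 2+.
Ligand charges: 1×CN = -1; 1×Cl = -1; 1×gly = -1; 1×en neutral; sum -3.
Nb + (-3) = 2+ ⇒ Nb is +5.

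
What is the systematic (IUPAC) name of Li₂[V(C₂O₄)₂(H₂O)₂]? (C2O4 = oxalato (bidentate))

The 2 lithium counter-ions carry a total charge of +2, so each complex ion is 2−.
Ligand charges: 2×aqua (neutral), 2×oxalato (-2 each); total -4. So V + (-4) = 2−, giving V = +2.
Ligands are named alphabetically: aqua before oxalato.
The complex ion is anionic, so vanadium takes the -ate form vanadate(II).

lithium diaquadioxalatovanadate(II)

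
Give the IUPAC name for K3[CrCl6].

The 3 potassium counter-ions carry a total charge of +3, so each complex ion is 3−.
Ligand charges: 6×chloro (-1 each); total -6. So Cr + (-6) = 3−, giving Cr = +3.
The complex ion is anionic, so chromium takes the -ate form chromate(III).

potassium hexachlorochromate(III)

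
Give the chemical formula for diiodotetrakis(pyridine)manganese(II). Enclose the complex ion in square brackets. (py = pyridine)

[MnI2(py)4]

Ligands: 4 pyridine (py, neutral), 2 iodo (I, -1). Ligand charge sum = -2.
With Mn in oxidation state +2, the complex ion is [Mn...].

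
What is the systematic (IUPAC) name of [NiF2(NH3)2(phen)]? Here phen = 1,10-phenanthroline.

diamminedifluoro(1,10-phenanthroline)nickel(II)

There is no counter-ion, so the complex is neutral overall.
Ligand charges: 2×ammine (neutral), 1×1,10-phenanthroline (neutral), 2×fluoro (-1 each); total -2. So Ni + (-2) = 0, giving Ni = +2.
Ligands are named alphabetically: ammine before fluoro before phenanthroline.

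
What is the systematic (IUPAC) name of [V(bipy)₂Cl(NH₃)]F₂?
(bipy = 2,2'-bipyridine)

The 2 fluoride counter-ions carry a total charge of -2, so each complex ion is 2+.
Ligand charges: 1×chloro (-1 each), 1×ammine (neutral), 2×2,2'-bipyridine (neutral); total -1. So V + (-1) = 2+, giving V = +3.
Ligands are named alphabetically: ammine before bipyridine before chloro.

amminebis(2,2'-bipyridine)chlorovanadium(III) fluoride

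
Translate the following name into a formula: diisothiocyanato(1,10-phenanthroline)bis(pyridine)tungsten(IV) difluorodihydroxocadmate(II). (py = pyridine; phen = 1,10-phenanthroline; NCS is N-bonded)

Cation [W…]: ligand charges -2, W(IV) ⇒ ion charge 2+.
Anion [Cd…]: ligand charges -4, Cd(II) ⇒ ion charge 2−.
One 2+ cation balances one 2− anion.

[W(NCS)2(phen)(py)2][CdF2(OH)2]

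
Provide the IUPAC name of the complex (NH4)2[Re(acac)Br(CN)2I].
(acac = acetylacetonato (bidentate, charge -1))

ammonium (acetylacetonato)bromodicyanoiodorhenate(III)

The 2 ammonium counter-ions carry a total charge of +2, so each complex ion is 2−.
Ligand charges: 1×bromo (-1 each), 1×iodo (-1 each), 1×acetylacetonato (-1 each), 2×cyano (-1 each); total -5. So Re + (-5) = 2−, giving Re = +3.
Ligands are named alphabetically: acetylacetonato before bromo before cyano before iodo.
The complex ion is anionic, so rhenium takes the -ate form rhenate(III).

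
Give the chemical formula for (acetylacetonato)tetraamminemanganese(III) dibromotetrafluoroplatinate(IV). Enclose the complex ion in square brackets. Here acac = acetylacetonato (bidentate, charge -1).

[Mn(acac)(NH3)4][PtBr2F4]

Cation [Mn…]: ligand charges -1, Mn(III) ⇒ ion charge 2+.
Anion [Pt…]: ligand charges -6, Pt(IV) ⇒ ion charge 2−.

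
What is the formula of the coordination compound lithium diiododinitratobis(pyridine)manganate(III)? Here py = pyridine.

Li[MnI2(NO3)2(py)2]

Ligands: 2 pyridine (py, neutral), 2 nitrato (NO3, -1), 2 iodo (I, -1). Ligand charge sum = -4.
Charge balance with lithium (+1) requires 1 complex ion per 1 lithium.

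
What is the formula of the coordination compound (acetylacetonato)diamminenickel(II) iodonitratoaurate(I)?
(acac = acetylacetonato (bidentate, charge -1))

[Ni(acac)(NH3)2][AuI(NO3)]

Cation [Ni…]: ligand charges -1, Ni(II) ⇒ ion charge 1+.
Anion [Au…]: ligand charges -2, Au(I) ⇒ ion charge 1−.
One 1+ cation balances one 1− anion.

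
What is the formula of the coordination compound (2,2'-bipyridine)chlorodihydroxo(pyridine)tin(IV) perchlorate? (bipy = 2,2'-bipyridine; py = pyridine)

Ligands: 1 2,2'-bipyridine (bipy, neutral), 1 chloro (Cl, -1), 1 pyridine (py, neutral), 2 hydroxo (OH, -1). Ligand charge sum = -3.
Charge balance with perchlorate (-1) requires 1 complex ion per 1 perchlorate.

[Sn(bipy)Cl(OH)2(py)]ClO4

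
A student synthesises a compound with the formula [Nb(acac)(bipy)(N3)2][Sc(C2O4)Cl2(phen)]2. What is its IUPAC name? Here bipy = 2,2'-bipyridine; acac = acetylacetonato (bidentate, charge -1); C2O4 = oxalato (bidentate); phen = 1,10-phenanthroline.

(acetylacetonato)diazido(2,2'-bipyridine)niobium(V) dichlorooxalato(1,10-phenanthroline)scandate(III)

Scandium is always +3 in its complexes; the anion's ligand charges sum to -4, so the complex anion is 1−.
With 2 anions per cation, the cation must be 2×1 = 2+.
Cation: ligand charges sum to -3; for the ion to be 2+, Nb = +5.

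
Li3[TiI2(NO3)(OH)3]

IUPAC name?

lithium trihydroxodiiodonitratotitanate(III)

The 3 lithium counter-ions carry a total charge of +3, so each complex ion is 3−.
Ligand charges: 2×iodo (-1 each), 1×nitrato (-1 each), 3×hydroxo (-1 each); total -6. So Ti + (-6) = 3−, giving Ti = +3.
Ligands are named alphabetically: hydroxo before iodo before nitrato.
The complex ion is anionic, so titanium takes the -ate form titanate(III).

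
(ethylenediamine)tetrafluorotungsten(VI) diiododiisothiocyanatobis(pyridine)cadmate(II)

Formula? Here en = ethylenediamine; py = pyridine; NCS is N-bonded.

[W(en)F4][CdI2(NCS)2(py)2]

Cation [W…]: ligand charges -4, W(VI) ⇒ ion charge 2+.
Anion [Cd…]: ligand charges -4, Cd(II) ⇒ ion charge 2−.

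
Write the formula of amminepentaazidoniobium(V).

Ligands: 5 azido (N3, -1), 1 ammine (NH3, neutral). Ligand charge sum = -5.
With Nb in oxidation state +5, the complex ion is [Nb...].

[Nb(N3)5(NH3)]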